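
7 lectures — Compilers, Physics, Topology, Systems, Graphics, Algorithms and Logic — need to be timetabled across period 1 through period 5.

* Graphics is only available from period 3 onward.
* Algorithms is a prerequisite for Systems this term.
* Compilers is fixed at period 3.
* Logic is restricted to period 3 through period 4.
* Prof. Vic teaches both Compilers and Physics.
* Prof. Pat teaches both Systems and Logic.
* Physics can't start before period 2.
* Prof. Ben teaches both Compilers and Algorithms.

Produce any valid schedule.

Physics -> period 2; Compilers -> period 3; Graphics -> period 3; Logic -> period 3; Systems -> period 2; Topology -> period 1; Algorithms -> period 1

Checking: Algorithms(period 1) before Systems(period 2); Compilers(period 3) != Physics(period 2); Systems(period 2) != Logic(period 3); Compilers(period 3) != Algorithms(period 1); Compilers=period 3 in [period 3,period 3]; Physics=period 2 in [period 2,period 5]; Graphics=period 3 in [period 3,period 5]; Logic=period 3 in [period 3,period 4].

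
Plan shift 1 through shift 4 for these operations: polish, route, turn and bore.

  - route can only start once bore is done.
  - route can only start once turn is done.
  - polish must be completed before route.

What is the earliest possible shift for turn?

Downstream work caps turn at shift 3.
turn at shift 1 is achievable: turn in shift 1; route in shift 2; polish in shift 1; bore in shift 1.

shift 1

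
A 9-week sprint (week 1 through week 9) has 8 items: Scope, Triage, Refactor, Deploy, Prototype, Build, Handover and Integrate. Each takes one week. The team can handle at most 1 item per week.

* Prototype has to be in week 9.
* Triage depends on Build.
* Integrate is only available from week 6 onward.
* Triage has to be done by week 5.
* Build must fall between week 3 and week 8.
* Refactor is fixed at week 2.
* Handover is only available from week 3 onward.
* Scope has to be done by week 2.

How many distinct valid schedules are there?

54

Splitting on Triage: it can be week 4 (18), week 5 (36). Listing each branch's schedules as (Scope, Refactor, Deploy, Prototype, Build, Handover, Integrate) by week number:
Triage=week 4: (1,2,5,9,3,6,7) (1,2,5,9,3,6,8) (1,2,5,9,3,7,6) (1,2,5,9,3,7,8) (1,2,5,9,3,8,6) (1,2,5,9,3,8,7) (1,2,6,9,3,5,7) (1,2,6,9,3,5,8) (1,2,6,9,3,7,8) (1,2,6,9,3,8,7) (1,2,7,9,3,5,6) (1,2,7,9,3,5,8) (1,2,7,9,3,6,8) (1,2,7,9,3,8,6) (1,2,8,9,3,5,6) (1,2,8,9,3,5,7) (1,2,8,9,3,6,7) (1,2,8,9,3,7,6) — 18.
Triage=week 5: (1,2,3,9,4,6,7) (1,2,3,9,4,6,8) (1,2,3,9,4,7,6) (1,2,3,9,4,7,8) (1,2,3,9,4,8,6) (1,2,3,9,4,8,7) (1,2,4,9,3,6,7) (1,2,4,9,3,6,8) (1,2,4,9,3,7,6) (1,2,4,9,3,7,8) (1,2,4,9,3,8,6) (1,2,4,9,3,8,7) (1,2,6,9,3,4,7) (1,2,6,9,3,4,8) (1,2,6,9,3,7,8) (1,2,6,9,3,8,7) (1,2,6,9,4,3,7) (1,2,6,9,4,3,8) (1,2,6,9,4,7,8) (1,2,6,9,4,8,7) (1,2,7,9,3,4,6) (1,2,7,9,3,4,8) (1,2,7,9,3,6,8) (1,2,7,9,3,8,6) (1,2,7,9,4,3,6) (1,2,7,9,4,3,8) (1,2,7,9,4,6,8) (1,2,7,9,4,8,6) (1,2,8,9,3,4,6) (1,2,8,9,3,4,7) (1,2,8,9,3,6,7) (1,2,8,9,3,7,6) (1,2,8,9,4,3,6) (1,2,8,9,4,3,7) (1,2,8,9,4,6,7) (1,2,8,9,4,7,6) — 36.
Summing: 18 + 36 = 54.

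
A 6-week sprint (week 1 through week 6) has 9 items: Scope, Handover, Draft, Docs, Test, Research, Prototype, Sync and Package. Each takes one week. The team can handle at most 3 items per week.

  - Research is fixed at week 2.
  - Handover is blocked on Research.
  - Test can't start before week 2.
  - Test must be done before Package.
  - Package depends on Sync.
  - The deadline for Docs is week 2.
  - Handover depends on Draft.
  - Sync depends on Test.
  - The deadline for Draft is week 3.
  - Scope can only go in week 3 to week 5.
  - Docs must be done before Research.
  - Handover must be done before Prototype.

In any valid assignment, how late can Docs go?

week 1

Docs's own window allows nothing later than week 2; downstream work caps Docs at week 1.
Docs at week 1 is achievable: Prototype in week 4; Package in week 4; Draft in week 1; Test in week 2; Scope in week 3; Docs in week 1; Handover in week 3; Research in week 2; Sync in week 3.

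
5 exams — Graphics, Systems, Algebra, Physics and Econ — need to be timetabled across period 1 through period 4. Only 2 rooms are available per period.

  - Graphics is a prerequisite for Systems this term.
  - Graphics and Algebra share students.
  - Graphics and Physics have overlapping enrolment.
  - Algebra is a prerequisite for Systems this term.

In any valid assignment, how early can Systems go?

Precedence pushes Systems to at least period 2.
Systems at period 3 is achievable: Graphics=period 1, Econ=period 1, Systems=period 3, Physics=period 2, Algebra=period 2.
Nothing earlier works — the conflict and capacity constraints rule out every period before period 3.

period 3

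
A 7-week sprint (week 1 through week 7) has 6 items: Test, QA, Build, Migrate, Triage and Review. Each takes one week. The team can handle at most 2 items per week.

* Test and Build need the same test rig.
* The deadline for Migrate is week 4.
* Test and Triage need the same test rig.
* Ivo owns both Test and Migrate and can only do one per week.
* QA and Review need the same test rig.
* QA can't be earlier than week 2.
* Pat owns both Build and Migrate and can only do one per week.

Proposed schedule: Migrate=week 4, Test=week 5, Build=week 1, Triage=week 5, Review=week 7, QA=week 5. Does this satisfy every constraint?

Pat owns both Build and Migrate and can only do one per week — holds.
Test and Triage need the same test rig — violated.
Test and Build need the same test rig — holds.
The team can handle at most 2 items per week — violated.
QA can't be earlier than week 2 — holds.
Ivo owns both Test and Migrate and can only do one per week — holds.
QA and Review need the same test rig — holds.
The deadline for Migrate is week 4 — holds.

No — it violates: Test and Triage need the same test rig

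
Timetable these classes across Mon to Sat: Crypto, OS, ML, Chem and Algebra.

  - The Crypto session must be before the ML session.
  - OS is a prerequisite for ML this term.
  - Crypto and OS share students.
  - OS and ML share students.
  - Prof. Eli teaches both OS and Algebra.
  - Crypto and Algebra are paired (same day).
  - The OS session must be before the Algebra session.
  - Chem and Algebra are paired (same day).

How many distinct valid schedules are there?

Splitting on Crypto: it can be Tue (4), Wed (6), Thu (6), Fri (4). Listing each branch's schedules as (OS, ML, Chem, Algebra):
Crypto=Tue: (Mon,Wed,Tue,Tue) (Mon,Thu,Tue,Tue) (Mon,Fri,Tue,Tue) (Mon,Sat,Tue,Tue) — 4.
Crypto=Wed: (Mon,Thu,Wed,Wed) (Mon,Fri,Wed,Wed) (Mon,Sat,Wed,Wed) (Tue,Thu,Wed,Wed) (Tue,Fri,Wed,Wed) (Tue,Sat,Wed,Wed) — 6.
Crypto=Thu: (Mon,Fri,Thu,Thu) (Mon,Sat,Thu,Thu) (Tue,Fri,Thu,Thu) (Tue,Sat,Thu,Thu) (Wed,Fri,Thu,Thu) (Wed,Sat,Thu,Thu) — 6.
Crypto=Fri: (Mon,Sat,Fri,Fri) (Tue,Sat,Fri,Fri) (Wed,Sat,Fri,Fri) (Thu,Sat,Fri,Fri) — 4.
Summing: 4 + 6 + 6 + 4 = 20.

20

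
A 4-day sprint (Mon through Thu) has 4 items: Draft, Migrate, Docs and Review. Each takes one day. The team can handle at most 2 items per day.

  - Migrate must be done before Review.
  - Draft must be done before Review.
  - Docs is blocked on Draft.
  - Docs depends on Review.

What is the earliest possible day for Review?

Tue

Precedence pushes Review to at least Tue; downstream work caps Review at Wed.
Review at Tue is achievable: Docs -> Wed; Review -> Tue; Draft -> Mon; Migrate -> Mon.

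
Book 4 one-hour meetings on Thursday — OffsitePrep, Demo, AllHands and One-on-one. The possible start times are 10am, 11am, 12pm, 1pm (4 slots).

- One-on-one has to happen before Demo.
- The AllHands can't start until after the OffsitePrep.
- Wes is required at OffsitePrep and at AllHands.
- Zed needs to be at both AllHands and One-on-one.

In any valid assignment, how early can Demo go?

11am

Precedence pushes Demo to at least 11am.
Demo at 11am is achievable: Demo -> 11am, One-on-one -> 10am, OffsitePrep -> 10am, AllHands -> 11am.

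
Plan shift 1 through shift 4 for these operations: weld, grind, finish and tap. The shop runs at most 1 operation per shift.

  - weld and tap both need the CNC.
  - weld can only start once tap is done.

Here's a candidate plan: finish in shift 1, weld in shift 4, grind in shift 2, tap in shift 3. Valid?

Valid

The shop runs at most 1 operation per shift — holds.
weld can only start once tap is done — holds.
weld and tap both need the CNC — holds.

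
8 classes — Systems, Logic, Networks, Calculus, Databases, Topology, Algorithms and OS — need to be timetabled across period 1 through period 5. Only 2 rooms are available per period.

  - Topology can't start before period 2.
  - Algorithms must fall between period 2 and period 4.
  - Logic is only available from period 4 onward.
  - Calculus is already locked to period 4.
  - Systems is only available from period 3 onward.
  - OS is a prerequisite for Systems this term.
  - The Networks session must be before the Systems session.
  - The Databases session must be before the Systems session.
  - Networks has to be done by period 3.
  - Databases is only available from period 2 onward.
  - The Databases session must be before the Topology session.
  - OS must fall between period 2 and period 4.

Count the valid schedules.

55

Splitting on Systems: it can be period 3 (5), period 4 (14), period 5 (36). Listing each branch's schedules as (Logic, Networks, Calculus, Databases, Topology, Algorithms, OS) by period number:
Systems=period 3: (4,1,4,2,5,3,2) (5,1,4,2,3,4,2) (5,1,4,2,4,3,2) (5,1,4,2,5,3,2) (5,1,4,2,5,4,2) — 5.
Systems=period 4: (5,1,4,2,3,2,3) (5,1,4,2,3,3,2) (5,1,4,2,5,2,3) (5,1,4,2,5,3,2) (5,1,4,2,5,3,3) (5,1,4,3,5,2,2) (5,1,4,3,5,2,3) (5,1,4,3,5,3,2) (5,2,4,2,5,3,3) (5,2,4,3,5,2,3) (5,2,4,3,5,3,2) (5,3,4,2,5,2,3) (5,3,4,2,5,3,2) (5,3,4,3,5,2,2) — 14.
Systems=period 5: (4,1,4,2,3,2,3) (4,1,4,2,3,3,2) (4,1,4,2,5,2,3) (4,1,4,2,5,3,2) (4,1,4,2,5,3,3) (4,1,4,3,5,2,2) (4,1,4,3,5,2,3) (4,1,4,3,5,3,2) (4,2,4,2,5,3,3) (4,2,4,3,5,2,3) (4,2,4,3,5,3,2) (4,3,4,2,5,2,3) (4,3,4,2,5,3,2) (4,3,4,3,5,2,2) (5,1,4,2,3,2,3) (5,1,4,2,3,2,4) (5,1,4,2,3,3,2) (5,1,4,2,3,3,4) (5,1,4,2,3,4,2) (5,1,4,2,3,4,3) (5,1,4,2,4,2,3) (5,1,4,2,4,3,2) (5,1,4,2,4,3,3) (5,1,4,3,4,2,2) (5,1,4,3,4,2,3) (5,1,4,3,4,3,2) (5,2,4,2,3,3,4) (5,2,4,2,3,4,3) (5,2,4,2,4,3,3) (5,2,4,3,4,2,3) (5,2,4,3,4,3,2) (5,3,4,2,3,2,4) (5,3,4,2,3,4,2) (5,3,4,2,4,2,3) (5,3,4,2,4,3,2) (5,3,4,3,4,2,2) — 36.
Summing: 5 + 14 + 36 = 55.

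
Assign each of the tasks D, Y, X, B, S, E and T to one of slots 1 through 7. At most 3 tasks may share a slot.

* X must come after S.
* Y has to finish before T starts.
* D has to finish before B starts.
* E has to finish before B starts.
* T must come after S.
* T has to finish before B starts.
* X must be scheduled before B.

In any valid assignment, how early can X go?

2

Precedence pushes X to at least 2; downstream work caps X at 6.
X at 2 is achievable: X in 2; Y in 1; S in 1; T in 2; E in 2; B in 3; D in 1.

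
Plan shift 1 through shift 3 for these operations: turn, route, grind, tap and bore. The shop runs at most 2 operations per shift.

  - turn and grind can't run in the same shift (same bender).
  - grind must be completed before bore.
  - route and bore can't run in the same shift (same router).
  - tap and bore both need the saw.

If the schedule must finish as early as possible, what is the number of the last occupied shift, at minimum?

3

The precedence chain requires at least 2 distinct shifts.
With at most 2 per shift and 5 operations, at least 3 shifts are needed.
3 works (last occupied shift: shift 3): for example turn -> shift 2, bore -> shift 2, route -> shift 1, grind -> shift 1, tap -> shift 3.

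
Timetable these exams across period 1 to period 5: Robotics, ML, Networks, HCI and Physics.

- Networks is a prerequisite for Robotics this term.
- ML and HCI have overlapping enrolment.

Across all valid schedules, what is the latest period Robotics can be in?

period 5

Precedence pushes Robotics to at least period 2.
Robotics at period 5 is achievable: Robotics -> period 5, HCI -> period 2, Networks -> period 1, ML -> period 1, Physics -> period 1.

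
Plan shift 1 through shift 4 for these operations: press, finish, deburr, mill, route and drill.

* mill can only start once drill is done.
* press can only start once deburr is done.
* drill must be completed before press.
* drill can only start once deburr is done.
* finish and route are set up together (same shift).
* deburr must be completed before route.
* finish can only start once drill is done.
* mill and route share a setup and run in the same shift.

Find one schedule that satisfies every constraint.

finish in shift 3; mill in shift 3; drill in shift 2; route in shift 3; press in shift 3; deburr in shift 1

Checking: drill(shift 2) before finish(shift 3); drill(shift 2) before press(shift 3); deburr(shift 1) before route(shift 3); deburr(shift 1) before press(shift 3); deburr(shift 1) before drill(shift 2); drill(shift 2) before mill(shift 3); finish = route = shift 3; mill = route = shift 3.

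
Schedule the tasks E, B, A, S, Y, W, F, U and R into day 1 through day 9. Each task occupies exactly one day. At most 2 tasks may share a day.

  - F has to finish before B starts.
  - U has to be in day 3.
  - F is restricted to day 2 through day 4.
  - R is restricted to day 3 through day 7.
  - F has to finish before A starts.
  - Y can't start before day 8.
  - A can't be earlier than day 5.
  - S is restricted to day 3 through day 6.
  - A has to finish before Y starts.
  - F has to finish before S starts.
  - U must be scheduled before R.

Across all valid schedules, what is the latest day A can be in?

day 8

A is available from day 5; downstream work caps A at day 8.
A at day 8 is achievable: W in day 1; E in day 1; F in day 2; Y in day 9; S in day 3; B in day 4; U in day 3; A in day 8; R in day 4.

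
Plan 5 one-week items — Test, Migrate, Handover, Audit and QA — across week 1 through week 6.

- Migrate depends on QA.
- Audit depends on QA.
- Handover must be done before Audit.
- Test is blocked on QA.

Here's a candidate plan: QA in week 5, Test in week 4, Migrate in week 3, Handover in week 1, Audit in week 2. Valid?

No. Audit depends on QA is not satisfied.

Test is blocked on QA — violated.
Handover must be done before Audit — holds.
Migrate depends on QA — violated.
Audit depends on QA — violated.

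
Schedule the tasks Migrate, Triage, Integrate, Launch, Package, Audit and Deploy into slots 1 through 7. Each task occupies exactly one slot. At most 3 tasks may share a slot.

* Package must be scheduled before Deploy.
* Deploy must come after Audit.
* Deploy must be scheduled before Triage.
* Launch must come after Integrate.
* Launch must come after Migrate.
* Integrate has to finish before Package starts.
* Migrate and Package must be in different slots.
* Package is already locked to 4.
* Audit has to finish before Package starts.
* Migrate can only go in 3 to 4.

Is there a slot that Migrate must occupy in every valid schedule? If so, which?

3

Migrate's window is 3–4.
Package is fixed at 4, and Migrate can't share a slot with Package.
So Migrate must be 3.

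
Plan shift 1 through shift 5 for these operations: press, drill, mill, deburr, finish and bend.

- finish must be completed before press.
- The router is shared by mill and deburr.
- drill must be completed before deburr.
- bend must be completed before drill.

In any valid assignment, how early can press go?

Precedence pushes press to at least shift 2.
press at shift 2 is achievable: mill -> shift 1, finish -> shift 1, bend -> shift 1, press -> shift 2, deburr -> shift 3, drill -> shift 2.

shift 2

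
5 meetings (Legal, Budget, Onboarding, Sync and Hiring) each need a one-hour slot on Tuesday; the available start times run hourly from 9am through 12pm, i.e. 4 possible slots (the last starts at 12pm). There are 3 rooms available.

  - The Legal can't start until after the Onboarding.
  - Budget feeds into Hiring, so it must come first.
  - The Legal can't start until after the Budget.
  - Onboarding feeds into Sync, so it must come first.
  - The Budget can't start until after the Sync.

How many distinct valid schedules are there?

1

Enumerating: Legal in 12pm; Onboarding in 9am; Budget in 11am; Hiring in 12pm; Sync in 10am.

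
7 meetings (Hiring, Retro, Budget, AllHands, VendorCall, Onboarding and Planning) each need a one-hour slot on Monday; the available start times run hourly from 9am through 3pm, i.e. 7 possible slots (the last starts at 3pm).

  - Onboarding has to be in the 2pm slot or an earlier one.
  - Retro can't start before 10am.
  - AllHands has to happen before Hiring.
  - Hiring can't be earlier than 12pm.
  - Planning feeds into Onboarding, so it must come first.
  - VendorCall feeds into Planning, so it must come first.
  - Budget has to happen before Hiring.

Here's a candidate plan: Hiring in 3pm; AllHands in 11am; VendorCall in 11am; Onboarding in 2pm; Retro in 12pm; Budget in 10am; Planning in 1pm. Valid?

Yes

VendorCall feeds into Planning, so it must come first — holds.
Budget has to happen before Hiring — holds.
Onboarding has to be in the 2pm slot or an earlier one — holds.
AllHands has to happen before Hiring — holds.
Retro can't start before 10am — holds.
Planning feeds into Onboarding, so it must come first — holds.
Hiring can't be earlier than 12pm — holds.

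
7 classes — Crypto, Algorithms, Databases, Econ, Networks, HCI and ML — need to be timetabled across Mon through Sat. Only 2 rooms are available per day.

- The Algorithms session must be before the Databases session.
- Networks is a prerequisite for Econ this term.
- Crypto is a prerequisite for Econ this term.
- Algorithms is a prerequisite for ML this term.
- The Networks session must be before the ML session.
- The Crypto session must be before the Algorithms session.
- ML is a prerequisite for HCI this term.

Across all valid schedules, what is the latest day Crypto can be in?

Downstream work caps Crypto at Wed.
Crypto at Wed is achievable: ML=Fri; Crypto=Wed; Algorithms=Thu; Networks=Mon; Econ=Thu; Databases=Fri; HCI=Sat.

Wed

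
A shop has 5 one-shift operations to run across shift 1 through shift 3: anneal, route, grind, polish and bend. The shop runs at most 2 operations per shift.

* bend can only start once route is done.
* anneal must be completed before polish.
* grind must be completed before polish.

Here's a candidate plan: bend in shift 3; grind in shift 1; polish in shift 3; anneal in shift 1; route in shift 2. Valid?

Yes, all constraints hold

The shop runs at most 2 operations per shift — holds.
anneal must be completed before polish — holds.
bend can only start once route is done — holds.
grind must be completed before polish — holds.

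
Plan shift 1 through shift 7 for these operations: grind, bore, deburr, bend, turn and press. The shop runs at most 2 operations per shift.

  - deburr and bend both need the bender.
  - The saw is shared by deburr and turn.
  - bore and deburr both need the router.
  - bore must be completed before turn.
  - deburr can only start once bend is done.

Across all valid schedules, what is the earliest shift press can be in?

shift 1

press at shift 1 is achievable: press in shift 1, deburr in shift 3, grind in shift 3, turn in shift 2, bore in shift 1, bend in shift 2.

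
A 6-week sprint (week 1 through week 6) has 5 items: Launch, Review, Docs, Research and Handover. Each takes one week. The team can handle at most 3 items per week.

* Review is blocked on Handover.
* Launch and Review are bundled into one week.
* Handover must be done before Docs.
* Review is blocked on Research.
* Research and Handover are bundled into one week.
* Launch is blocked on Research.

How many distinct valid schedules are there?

55

Splitting on Launch: it can be week 2 (5), week 3 (9), week 4 (12), week 5 (14), week 6 (15). Listing each branch's schedules as (Review, Docs, Research, Handover) by week number:
Launch=week 2: (2,2,1,1) (2,3,1,1) (2,4,1,1) (2,5,1,1) (2,6,1,1) — 5.
Launch=week 3: (3,2,1,1) (3,3,1,1) (3,3,2,2) (3,4,1,1) (3,4,2,2) (3,5,1,1) (3,5,2,2) (3,6,1,1) (3,6,2,2) — 9.
Launch=week 4: (4,2,1,1) (4,3,1,1) (4,3,2,2) (4,4,1,1) (4,4,2,2) (4,4,3,3) (4,5,1,1) (4,5,2,2) (4,5,3,3) (4,6,1,1) (4,6,2,2) (4,6,3,3) — 12.
Launch=week 5: (5,2,1,1) (5,3,1,1) (5,3,2,2) (5,4,1,1) (5,4,2,2) (5,4,3,3) (5,5,1,1) (5,5,2,2) (5,5,3,3) (5,5,4,4) (5,6,1,1) (5,6,2,2) (5,6,3,3) (5,6,4,4) — 14.
Launch=week 6: (6,2,1,1) (6,3,1,1) (6,3,2,2) (6,4,1,1) (6,4,2,2) (6,4,3,3) (6,5,1,1) (6,5,2,2) (6,5,3,3) (6,5,4,4) (6,6,1,1) (6,6,2,2) (6,6,3,3) (6,6,4,4) (6,6,5,5) — 15.
Summing: 5 + 9 + 12 + 14 + 15 = 55.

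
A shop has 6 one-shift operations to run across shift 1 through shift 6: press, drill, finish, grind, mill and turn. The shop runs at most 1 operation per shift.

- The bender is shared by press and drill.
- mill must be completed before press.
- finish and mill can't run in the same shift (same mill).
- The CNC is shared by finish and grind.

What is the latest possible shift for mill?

shift 5

Downstream work caps mill at shift 5.
mill at shift 5 is achievable: finish -> shift 2, grind -> shift 3, drill -> shift 1, mill -> shift 5, press -> shift 6, turn -> shift 4.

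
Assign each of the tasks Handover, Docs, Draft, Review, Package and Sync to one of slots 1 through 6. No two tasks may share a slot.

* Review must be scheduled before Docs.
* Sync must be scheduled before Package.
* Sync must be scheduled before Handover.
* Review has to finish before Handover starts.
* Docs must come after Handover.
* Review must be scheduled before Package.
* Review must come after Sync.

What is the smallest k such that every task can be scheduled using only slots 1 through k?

6 slots

The precedence chain requires at least 4 distinct slots.
With at most 1 per slot and 6 tasks, at least 6 slots are needed.
6 works (last occupied slot: 6): for example Review -> 2, Draft -> 6, Docs -> 4, Sync -> 1, Package -> 5, Handover -> 3.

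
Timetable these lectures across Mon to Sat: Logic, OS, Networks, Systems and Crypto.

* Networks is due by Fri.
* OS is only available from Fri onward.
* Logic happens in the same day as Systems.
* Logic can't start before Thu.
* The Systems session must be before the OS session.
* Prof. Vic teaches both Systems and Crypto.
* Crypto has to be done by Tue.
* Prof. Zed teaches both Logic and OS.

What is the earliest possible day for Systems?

Thu

Systems must be in the same day as Logic, which can't be before Thu, so Systems is at least Thu; downstream work caps Systems at Fri.
Systems at Thu is achievable: Logic -> Thu, Crypto -> Mon, Networks -> Mon, OS -> Fri, Systems -> Thu.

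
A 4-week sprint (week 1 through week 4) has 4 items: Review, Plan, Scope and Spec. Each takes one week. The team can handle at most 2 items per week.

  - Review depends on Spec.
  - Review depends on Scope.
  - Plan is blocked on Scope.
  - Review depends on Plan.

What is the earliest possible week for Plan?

Precedence pushes Plan to at least week 2; downstream work caps Plan at week 3.
Plan at week 2 is achievable: Scope in week 1; Review in week 3; Plan in week 2; Spec in week 1.

week 2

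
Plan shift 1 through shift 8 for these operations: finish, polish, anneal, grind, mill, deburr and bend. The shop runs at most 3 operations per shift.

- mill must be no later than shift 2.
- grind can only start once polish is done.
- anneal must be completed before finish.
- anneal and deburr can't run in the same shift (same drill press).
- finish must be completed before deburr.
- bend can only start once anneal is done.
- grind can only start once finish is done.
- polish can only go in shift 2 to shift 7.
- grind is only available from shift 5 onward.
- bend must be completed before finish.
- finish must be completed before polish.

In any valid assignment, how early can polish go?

Polish is available from shift 2; precedence pushes polish to at least shift 4; polish's own window allows nothing later than shift 7.
polish at shift 4 is achievable: bend in shift 2, grind in shift 5, finish in shift 3, anneal in shift 1, mill in shift 1, polish in shift 4, deburr in shift 4.

shift 4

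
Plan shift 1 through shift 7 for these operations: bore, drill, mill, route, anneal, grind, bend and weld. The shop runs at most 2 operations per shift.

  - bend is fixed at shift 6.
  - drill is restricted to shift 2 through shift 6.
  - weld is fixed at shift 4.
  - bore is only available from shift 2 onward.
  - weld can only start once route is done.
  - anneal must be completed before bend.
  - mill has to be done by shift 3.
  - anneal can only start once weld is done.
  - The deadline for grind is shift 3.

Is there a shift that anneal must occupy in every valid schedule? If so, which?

weld is fixed at shift 4 and must come before anneal, so anneal is at least shift 5.
bend is fixed at shift 6 and must come after anneal, so anneal is at most shift 5.
So anneal must be shift 5.

shift 5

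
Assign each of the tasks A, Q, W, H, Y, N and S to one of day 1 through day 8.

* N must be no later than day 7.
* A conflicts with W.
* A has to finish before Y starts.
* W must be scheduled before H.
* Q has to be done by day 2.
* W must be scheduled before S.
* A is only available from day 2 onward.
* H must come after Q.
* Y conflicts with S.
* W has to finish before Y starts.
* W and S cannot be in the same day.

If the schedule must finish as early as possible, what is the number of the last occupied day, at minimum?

The precedence chain requires at least 2 distinct days.
Propagating the time windows through the other constraints, Y can't land before day 3, so the schedule must run through at least day 3.
3 works (last occupied day: day 3): for example Y in day 3, A in day 2, Q in day 1, S in day 2, H in day 2, W in day 1, N in day 1.

3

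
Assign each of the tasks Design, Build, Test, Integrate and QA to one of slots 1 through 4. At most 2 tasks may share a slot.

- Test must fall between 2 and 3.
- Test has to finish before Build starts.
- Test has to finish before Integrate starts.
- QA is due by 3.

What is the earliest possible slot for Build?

3

Precedence pushes Build to at least 3.
Build at 3 is achievable: QA in 1, Integrate in 3, Test in 2, Design in 1, Build in 3.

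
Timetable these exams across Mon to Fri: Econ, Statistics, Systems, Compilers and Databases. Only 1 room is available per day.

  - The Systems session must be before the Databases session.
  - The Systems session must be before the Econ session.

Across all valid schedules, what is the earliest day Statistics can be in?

Mon

Statistics at Mon is achievable: Statistics=Mon, Databases=Thu, Econ=Wed, Compilers=Fri, Systems=Tue.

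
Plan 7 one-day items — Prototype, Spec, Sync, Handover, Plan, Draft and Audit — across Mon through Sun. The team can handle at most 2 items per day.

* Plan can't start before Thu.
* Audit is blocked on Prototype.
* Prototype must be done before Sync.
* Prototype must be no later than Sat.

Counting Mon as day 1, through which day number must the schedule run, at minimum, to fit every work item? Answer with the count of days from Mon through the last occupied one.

4

The precedence chain requires at least 2 distinct days.
With at most 2 per day and 7 work items, at least 4 days are needed.
Plan can't be placed before Thu — that is day 4 counting from Mon — so the schedule must run through at least 4 days.
4 works (last occupied day: Thu): for example Audit -> Tue, Handover -> Wed, Spec -> Mon, Prototype -> Mon, Draft -> Wed, Plan -> Thu, Sync -> Tue.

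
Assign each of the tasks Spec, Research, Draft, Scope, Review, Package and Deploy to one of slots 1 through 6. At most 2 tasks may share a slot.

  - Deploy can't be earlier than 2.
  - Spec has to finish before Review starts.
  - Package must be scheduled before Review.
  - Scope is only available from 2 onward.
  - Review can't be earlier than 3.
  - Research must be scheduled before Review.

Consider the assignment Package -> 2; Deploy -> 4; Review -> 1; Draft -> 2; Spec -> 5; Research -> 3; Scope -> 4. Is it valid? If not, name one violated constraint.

No — it violates: Spec has to finish before Review starts

Package must be scheduled before Review — violated.
Review can't be earlier than 3 — violated.
Research must be scheduled before Review — violated.
Spec has to finish before Review starts — violated.
Scope is only available from 2 onward — holds.
At most 2 tasks may share a slot — holds.
Deploy can't be earlier than 2 — holds.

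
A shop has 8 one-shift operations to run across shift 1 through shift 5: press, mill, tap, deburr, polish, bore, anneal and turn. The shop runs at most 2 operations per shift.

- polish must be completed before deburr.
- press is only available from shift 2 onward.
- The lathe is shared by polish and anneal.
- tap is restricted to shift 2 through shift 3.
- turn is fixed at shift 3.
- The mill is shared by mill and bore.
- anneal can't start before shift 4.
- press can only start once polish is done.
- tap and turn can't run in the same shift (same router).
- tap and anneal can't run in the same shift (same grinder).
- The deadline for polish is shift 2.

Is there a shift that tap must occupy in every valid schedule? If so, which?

tap's window is shift 2–shift 3.
turn is fixed at shift 3, and tap can't share a shift with turn.
So tap must be shift 2.

shift 2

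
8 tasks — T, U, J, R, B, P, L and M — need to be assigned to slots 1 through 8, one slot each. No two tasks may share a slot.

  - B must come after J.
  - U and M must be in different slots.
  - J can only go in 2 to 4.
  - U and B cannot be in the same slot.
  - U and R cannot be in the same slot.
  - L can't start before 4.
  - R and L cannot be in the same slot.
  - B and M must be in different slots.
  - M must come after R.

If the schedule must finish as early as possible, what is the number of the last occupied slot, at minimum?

The precedence chain requires at least 2 distinct slots.
With at most 1 per slot and 8 tasks, at least 8 slots are needed.
L can't be placed before 4, so the schedule must run through at least slot 4.
8 works (last occupied slot: 8): for example L in 4; T in 6; M in 5; U in 7; R in 1; J in 2; P in 8; B in 3.

slot 8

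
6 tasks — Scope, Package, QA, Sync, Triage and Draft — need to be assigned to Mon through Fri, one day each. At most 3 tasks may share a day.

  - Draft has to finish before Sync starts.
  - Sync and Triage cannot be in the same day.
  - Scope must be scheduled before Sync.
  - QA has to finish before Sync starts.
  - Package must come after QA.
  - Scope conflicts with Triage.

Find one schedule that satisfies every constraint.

Package=Tue, QA=Mon, Triage=Wed, Draft=Mon, Sync=Tue, Scope=Mon

Checking: QA(Mon) before Package(Tue); QA(Mon) before Sync(Tue); Scope(Mon) before Sync(Tue); Draft(Mon) before Sync(Tue); Sync(Tue) != Triage(Wed); Scope(Mon) != Triage(Wed); max 3 per day (cap 3).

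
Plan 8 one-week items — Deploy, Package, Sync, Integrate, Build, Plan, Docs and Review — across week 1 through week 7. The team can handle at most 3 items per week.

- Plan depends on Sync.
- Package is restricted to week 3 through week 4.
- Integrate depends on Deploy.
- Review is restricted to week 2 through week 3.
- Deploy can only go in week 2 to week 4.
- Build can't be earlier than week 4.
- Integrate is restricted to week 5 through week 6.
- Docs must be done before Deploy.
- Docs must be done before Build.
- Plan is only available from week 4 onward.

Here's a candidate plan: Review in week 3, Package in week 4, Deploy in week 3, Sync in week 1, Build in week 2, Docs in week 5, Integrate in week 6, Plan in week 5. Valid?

No — it violates: Docs must be done before Build

Package is restricted to week 3 through week 4 — holds.
Build can't be earlier than week 4 — violated.
Review is restricted to week 2 through week 3 — holds.
Plan is only available from week 4 onward — holds.
Integrate is restricted to week 5 through week 6 — holds.
Docs must be done before Build — violated.
Docs must be done before Deploy — violated.
The team can handle at most 3 items per week — holds.
Deploy can only go in week 2 to week 4 — holds.
Integrate depends on Deploy — holds.
Plan depends on Sync — holds.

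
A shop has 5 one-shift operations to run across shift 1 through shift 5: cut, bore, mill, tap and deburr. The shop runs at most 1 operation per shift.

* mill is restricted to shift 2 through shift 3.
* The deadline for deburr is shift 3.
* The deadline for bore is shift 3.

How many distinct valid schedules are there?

Splitting on cut: it can be shift 4 (4), shift 5 (4). Listing each branch's schedules as (bore, mill, tap, deburr) by shift number:
cut=shift 4: (1,2,5,3) (1,3,5,2) (2,3,5,1) (3,2,5,1) — 4.
cut=shift 5: (1,2,4,3) (1,3,4,2) (2,3,4,1) (3,2,4,1) — 4.
Summing: 4 + 4 = 8.

8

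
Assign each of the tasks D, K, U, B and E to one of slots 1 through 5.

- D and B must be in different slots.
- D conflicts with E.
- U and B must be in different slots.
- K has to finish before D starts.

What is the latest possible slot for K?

Downstream work caps K at 4.
K at 4 is achievable: E=1, K=4, D=5, B=2, U=1.

4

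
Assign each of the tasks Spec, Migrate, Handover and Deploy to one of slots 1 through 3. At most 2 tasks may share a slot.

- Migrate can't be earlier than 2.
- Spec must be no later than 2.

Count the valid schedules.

25

Splitting on Spec: it can be 1 (14), 2 (11). Listing each branch's schedules as (Migrate, Handover, Deploy):
Spec=1: (2,1,2) (2,1,3) (2,2,1) (2,2,3) (2,3,1) (2,3,2) (2,3,3) (3,1,2) (3,1,3) (3,2,1) (3,2,2) (3,2,3) (3,3,1) (3,3,2) — 14.
Spec=2: (2,1,1) (2,1,3) (2,3,1) (2,3,3) (3,1,1) (3,1,2) (3,1,3) (3,2,1) (3,2,3) (3,3,1) (3,3,2) — 11.
Summing: 14 + 11 = 25.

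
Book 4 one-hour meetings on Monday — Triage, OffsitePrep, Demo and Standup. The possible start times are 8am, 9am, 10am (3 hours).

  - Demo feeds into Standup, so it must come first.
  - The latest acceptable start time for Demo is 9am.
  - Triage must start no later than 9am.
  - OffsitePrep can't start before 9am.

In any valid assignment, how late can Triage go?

9am

Triage's own window allows nothing later than 9am.
Triage at 9am is achievable: Triage -> 9am; OffsitePrep -> 9am; Demo -> 8am; Standup -> 9am.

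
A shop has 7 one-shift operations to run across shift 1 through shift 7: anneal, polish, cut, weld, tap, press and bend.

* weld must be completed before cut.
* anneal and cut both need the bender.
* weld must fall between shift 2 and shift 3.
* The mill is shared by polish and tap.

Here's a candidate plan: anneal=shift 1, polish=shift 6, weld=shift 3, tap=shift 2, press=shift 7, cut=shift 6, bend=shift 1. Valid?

Yes

weld must fall between shift 2 and shift 3 — holds.
weld must be completed before cut — holds.
anneal and cut both need the bender — holds.
The mill is shared by polish and tap — holds.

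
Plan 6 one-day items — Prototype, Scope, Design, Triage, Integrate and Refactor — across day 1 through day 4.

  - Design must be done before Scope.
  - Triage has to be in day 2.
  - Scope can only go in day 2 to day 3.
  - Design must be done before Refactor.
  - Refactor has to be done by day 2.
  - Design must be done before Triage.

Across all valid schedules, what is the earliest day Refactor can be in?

Precedence pushes Refactor to at least day 2; Refactor's own window allows nothing later than day 2.
Refactor at day 2 is achievable: Refactor=day 2, Scope=day 2, Prototype=day 1, Design=day 1, Triage=day 2, Integrate=day 1.

day 2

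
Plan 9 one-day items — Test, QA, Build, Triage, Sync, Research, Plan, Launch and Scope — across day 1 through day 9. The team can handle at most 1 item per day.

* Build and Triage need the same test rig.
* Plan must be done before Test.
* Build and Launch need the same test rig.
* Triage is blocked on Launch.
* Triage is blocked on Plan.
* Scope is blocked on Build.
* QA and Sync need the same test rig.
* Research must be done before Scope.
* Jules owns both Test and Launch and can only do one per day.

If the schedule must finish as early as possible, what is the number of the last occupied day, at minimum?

9

The precedence chain requires at least 2 distinct days.
With at most 1 per day and 9 work items, at least 9 days are needed.
9 works (last occupied day: day 9): for example Test in day 7, Launch in day 2, Plan in day 1, Research in day 5, Scope in day 6, Build in day 4, QA in day 8, Sync in day 9, Triage in day 3.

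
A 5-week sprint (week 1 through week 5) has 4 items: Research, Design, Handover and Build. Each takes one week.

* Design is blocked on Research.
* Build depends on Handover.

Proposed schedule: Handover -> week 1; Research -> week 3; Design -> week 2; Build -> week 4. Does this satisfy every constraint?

Build depends on Handover — holds.
Design is blocked on Research — violated.

Invalid. Design is blocked on Research.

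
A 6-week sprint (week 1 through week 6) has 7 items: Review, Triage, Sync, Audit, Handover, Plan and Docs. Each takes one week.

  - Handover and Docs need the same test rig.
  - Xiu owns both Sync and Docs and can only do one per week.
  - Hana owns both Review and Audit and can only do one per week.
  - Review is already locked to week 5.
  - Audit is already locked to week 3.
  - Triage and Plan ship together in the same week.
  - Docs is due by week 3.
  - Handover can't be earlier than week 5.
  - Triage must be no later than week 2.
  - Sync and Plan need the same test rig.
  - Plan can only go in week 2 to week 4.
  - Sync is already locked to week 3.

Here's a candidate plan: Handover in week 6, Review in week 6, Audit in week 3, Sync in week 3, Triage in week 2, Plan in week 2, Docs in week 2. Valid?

Invalid. Review is already locked to week 5.

Sync and Plan need the same test rig — holds.
Plan can only go in week 2 to week 4 — holds.
Handover can't be earlier than week 5 — holds.
Docs is due by week 3 — holds.
Xiu owns both Sync and Docs and can only do one per week — holds.
Triage and Plan ship together in the same week — holds.
Triage must be no later than week 2 — holds.
Hana owns both Review and Audit and can only do one per week — holds.
Sync is already locked to week 3 — holds.
Review is already locked to week 5 — violated.
Handover and Docs need the same test rig — holds.
Audit is already locked to week 3 — holds.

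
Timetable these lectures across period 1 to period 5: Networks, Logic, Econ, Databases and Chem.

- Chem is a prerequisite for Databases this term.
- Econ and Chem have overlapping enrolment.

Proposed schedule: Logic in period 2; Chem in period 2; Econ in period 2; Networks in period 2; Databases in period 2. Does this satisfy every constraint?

No — it violates: Econ and Chem have overlapping enrolment

Econ and Chem have overlapping enrolment — violated.
Chem is a prerequisite for Databases this term — violated.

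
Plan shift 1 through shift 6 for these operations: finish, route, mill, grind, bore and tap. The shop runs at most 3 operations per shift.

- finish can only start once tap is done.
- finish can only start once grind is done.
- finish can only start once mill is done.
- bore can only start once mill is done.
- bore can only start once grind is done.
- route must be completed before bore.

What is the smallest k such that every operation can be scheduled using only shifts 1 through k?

3 shifts

The precedence chain requires at least 2 distinct shifts.
With at most 3 per shift and 6 operations, at least 2 shifts are needed.
Could 2 shifts be enough, i.e. nothing placed later than shift 2? No: bore must come after grind (at shift 1 or later) → {shift 2}; grind must come before bore (at shift 2 or earlier) → {shift 1}; finish must come after grind (at shift 1 or later) → {shift 2}; mill must come before finish (at shift 2 or earlier) → {shift 1}; tap must come before finish (at shift 2 or earlier) → {shift 1}; route must come before bore (at shift 2 or earlier) → {shift 1}; that puts route, mill, grind and tap all in shift 1 — more than 3 per shift.
So 2 shifts is not enough.
3 works (last occupied shift: shift 3): for example tap=shift 1; grind=shift 1; finish=shift 2; bore=shift 3; mill=shift 1; route=shift 2.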